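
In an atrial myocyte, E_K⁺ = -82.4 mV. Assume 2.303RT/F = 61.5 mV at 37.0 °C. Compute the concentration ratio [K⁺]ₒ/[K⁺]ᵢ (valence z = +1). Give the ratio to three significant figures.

log₁₀([out]/[in]) = E·z/(61.5) = -82.4 × 1 / 61.5 = -1.3398
[out]/[in] = 10^(-1.3398) = 0.04573

0.0457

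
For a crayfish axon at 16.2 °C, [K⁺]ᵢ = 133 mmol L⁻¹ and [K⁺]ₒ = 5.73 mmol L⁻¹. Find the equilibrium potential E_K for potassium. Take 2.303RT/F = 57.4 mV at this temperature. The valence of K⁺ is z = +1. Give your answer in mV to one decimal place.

-78.4 mV

E = (57.4/z) · log₁₀([K⁺]_out/[K⁺]_in) with z = +1.
= (57.4/1) · log₁₀(5.73/133) = 57.40 · log₁₀(0.04308)
= 57.40 · (-1.3657) = -78.39 mV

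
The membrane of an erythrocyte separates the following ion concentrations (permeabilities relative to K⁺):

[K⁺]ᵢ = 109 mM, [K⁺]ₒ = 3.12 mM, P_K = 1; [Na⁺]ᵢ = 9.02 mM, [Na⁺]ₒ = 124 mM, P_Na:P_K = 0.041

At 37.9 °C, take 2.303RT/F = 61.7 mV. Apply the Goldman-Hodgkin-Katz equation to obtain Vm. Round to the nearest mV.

-69 mV

Vm = 61.7 · log₁₀[(Σ P·[cation]ₒ + Σ P·[anion]ᵢ) / (Σ P·[cation]ᵢ + Σ P·[anion]ₒ)]
Numerator = 1×3.12 + 0.041×124 = 8.204
Denominator = 1×109 + 0.041×9.02 = 109.4
Vm = 61.7 · log₁₀(0.075012) = 61.7 × (-1.1249) = -69.40 mV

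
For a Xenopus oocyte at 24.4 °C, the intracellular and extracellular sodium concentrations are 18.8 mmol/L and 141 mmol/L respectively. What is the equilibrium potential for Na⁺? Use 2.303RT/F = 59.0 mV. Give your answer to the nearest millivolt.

E = (59.0/z) · log₁₀([Na⁺]_out/[Na⁺]_in) with z = +1.
= (59.0/1) · log₁₀(141/18.8) = 59.00 · log₁₀(7.5)
= 59.00 · (0.8751) = 51.63 mV

52 mV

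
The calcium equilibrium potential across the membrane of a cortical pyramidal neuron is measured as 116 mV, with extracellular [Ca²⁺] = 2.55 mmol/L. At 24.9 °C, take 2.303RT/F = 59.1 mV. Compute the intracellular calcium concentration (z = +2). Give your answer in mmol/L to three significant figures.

Nernst: E = (59.1/2) · log₁₀([out]/[in]), so log₁₀([out]/[in]) = 116.0 × 2 / 59.1 = 3.9255.
[out]/[in] = 10^(3.9255) = 8425.
[in] = 2.55 / 8425 = 0.0003027 mmol/L.

0.000303 mmol/L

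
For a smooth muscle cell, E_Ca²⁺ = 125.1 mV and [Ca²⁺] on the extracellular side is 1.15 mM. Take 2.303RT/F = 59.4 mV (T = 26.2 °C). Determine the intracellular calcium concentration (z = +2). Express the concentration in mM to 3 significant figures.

0.0000706 mM

Nernst: E = (59.4/2) · log₁₀([out]/[in]), so log₁₀([out]/[in]) = 125.1 × 2 / 59.4 = 4.2121.
[out]/[in] = 10^(4.2121) = 1.63e+04.
[in] = 1.15 / 1.63e+04 = 7.056e-05 mM.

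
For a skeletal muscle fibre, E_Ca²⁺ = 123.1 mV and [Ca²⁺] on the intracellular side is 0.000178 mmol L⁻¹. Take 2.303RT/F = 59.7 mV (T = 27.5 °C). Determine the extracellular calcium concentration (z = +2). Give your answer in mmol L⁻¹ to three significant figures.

Nernst: E = (59.7/2) · log₁₀([out]/[in]), so log₁₀([out]/[in]) = 123.1 × 2 / 59.7 = 4.1240.
[out]/[in] = 10^(4.1240) = 1.33e+04.
[out] = 1.33e+04 × 0.000178 = 2.368 mmol L⁻¹.

2.37 mmol L⁻¹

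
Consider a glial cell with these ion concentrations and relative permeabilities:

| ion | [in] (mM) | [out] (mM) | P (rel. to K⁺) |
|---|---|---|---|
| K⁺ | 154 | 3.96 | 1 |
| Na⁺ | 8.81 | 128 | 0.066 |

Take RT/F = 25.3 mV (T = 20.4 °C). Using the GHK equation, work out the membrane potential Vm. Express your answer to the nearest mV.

-64 mV

Vm = 25.3 · ln[(Σ P·[cation]ₒ + Σ P·[anion]ᵢ) / (Σ P·[cation]ᵢ + Σ P·[anion]ₒ)]
Numerator = 1×3.96 + 0.066×128 = 12.41
Denominator = 1×154 + 0.066×8.81 = 154.6
Vm = 25.3 · ln(0.080268) = 25.3 × (-2.5224) = -63.82 mV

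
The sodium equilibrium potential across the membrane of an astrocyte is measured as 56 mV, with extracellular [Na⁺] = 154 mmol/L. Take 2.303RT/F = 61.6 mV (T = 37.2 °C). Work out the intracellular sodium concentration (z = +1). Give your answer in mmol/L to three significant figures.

19.0 mmol/L

Nernst: E = (61.6/1) · log₁₀([out]/[in]), so log₁₀([out]/[in]) = 56.0 × 1 / 61.6 = 0.9091.
[out]/[in] = 10^(0.9091) = 8.111.
[in] = 154 / 8.111 = 18.99 mmol/L.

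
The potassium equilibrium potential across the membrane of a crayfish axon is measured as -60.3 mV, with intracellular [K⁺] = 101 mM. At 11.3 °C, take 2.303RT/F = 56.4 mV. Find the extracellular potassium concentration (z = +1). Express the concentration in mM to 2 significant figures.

Nernst: E = (56.4/1) · log₁₀([out]/[in]), so log₁₀([out]/[in]) = -60.3 × 1 / 56.4 = -1.0691.
[out]/[in] = 10^(-1.0691) = 0.08528.
[out] = 0.08528 × 101 = 8.613 mM.

8.6 mM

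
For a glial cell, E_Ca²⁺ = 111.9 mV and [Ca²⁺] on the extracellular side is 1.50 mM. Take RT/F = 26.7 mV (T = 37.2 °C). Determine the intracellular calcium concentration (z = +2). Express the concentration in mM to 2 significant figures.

Nernst: E = (26.7/2) · ln([out]/[in]), so ln([out]/[in]) = 111.9 × 2 / 26.7 = 8.3820.
[out]/[in] = e^(8.3820) = 4368.
[in] = 1.50 / 4368 = 0.0003434 mM.

0.00034 mM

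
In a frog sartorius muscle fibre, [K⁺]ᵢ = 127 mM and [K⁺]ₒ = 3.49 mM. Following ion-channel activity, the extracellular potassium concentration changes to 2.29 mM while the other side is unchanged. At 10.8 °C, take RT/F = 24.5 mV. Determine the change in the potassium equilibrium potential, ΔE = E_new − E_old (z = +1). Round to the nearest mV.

E_old = (24.5/1)·ln(3.49/127) = -88.06 mV
E_new = (24.5/1)·ln(2.29/127) = -98.38 mV
ΔE = -98.38 − (-88.06) = -10.32 mV

-10 mV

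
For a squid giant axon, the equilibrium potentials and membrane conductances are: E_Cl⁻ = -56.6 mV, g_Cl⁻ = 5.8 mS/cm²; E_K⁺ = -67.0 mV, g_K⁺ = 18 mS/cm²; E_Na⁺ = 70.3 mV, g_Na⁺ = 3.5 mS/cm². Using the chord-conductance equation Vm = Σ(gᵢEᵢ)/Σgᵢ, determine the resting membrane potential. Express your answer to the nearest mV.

Σ gᵢEᵢ = 5.8·(-56.6) + 18·(-67.0) + 3.5·(70.3) = -1288.23
Σ gᵢ = 5.8 + 18 + 3.5 = 27.3
Vm = -1288.23 / 27.3 = -47.19 mV

-47 mV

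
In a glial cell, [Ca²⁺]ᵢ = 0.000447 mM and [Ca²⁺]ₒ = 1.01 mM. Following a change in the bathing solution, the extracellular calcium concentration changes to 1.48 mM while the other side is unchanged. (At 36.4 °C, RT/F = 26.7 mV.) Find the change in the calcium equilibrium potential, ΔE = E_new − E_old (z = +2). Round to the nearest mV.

5 mV

E_old = (26.7/2)·ln(1.01/0.000447) = 103.10 mV
E_new = (26.7/2)·ln(1.48/0.000447) = 108.20 mV
ΔE = 108.20 − (103.10) = 5.10 mV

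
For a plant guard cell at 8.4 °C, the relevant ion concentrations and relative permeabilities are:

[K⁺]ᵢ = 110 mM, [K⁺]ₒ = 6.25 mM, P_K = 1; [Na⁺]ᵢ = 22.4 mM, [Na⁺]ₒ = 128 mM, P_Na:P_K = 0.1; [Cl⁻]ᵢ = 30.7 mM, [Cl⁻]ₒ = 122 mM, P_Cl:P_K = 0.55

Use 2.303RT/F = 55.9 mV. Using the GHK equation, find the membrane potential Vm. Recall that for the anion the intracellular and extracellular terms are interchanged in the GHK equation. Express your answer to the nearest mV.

Vm = 55.9 · log₁₀[(Σ P·[cation]ₒ + Σ P·[anion]ᵢ) / (Σ P·[cation]ᵢ + Σ P·[anion]ₒ)]
Numerator = 1×6.25 + 0.1×128 + 0.55×30.7 = 35.94
Denominator = 1×110 + 0.1×22.4 + 0.55×122 = 179.3
Vm = 55.9 · log₁₀(0.20037) = 55.9 × (-0.6982) = -39.03 mV

-39 mV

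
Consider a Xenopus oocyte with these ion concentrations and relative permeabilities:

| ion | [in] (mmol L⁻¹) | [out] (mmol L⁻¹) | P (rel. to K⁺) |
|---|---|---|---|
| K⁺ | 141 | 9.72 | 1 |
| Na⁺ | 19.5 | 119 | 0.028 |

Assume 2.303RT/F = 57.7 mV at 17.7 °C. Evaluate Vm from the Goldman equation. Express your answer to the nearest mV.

Vm = 57.7 · log₁₀[(Σ P·[cation]ₒ + Σ P·[anion]ᵢ) / (Σ P·[cation]ᵢ + Σ P·[anion]ₒ)]
Numerator = 1×9.72 + 0.028×119 = 13.05
Denominator = 1×141 + 0.028×19.5 = 141.5
Vm = 57.7 · log₁₀(0.09221) = 57.7 × (-1.0352) = -59.73 mV

-60 mV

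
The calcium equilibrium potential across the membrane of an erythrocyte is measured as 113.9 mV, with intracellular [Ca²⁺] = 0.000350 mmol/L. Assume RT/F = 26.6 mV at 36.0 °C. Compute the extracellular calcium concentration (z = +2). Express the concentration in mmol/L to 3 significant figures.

Nernst: E = (26.6/2) · ln([out]/[in]), so ln([out]/[in]) = 113.9 × 2 / 26.6 = 8.5639.
[out]/[in] = e^(8.5639) = 5239.
[out] = 5239 × 0.000350 = 1.834 mmol/L.

1.83 mmol/L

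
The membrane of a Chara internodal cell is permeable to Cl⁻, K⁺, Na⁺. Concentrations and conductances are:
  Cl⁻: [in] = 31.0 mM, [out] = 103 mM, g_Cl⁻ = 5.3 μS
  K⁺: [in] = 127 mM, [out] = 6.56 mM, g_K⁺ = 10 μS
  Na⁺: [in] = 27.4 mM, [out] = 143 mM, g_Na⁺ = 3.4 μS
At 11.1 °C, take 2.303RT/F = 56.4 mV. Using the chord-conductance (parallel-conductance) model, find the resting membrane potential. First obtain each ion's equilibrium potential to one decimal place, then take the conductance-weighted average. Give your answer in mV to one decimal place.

E_Cl⁻ = (56.4/-1)·log₁₀(103/31.0) = -29.4 mV
E_K⁺ = (56.4/1)·log₁₀(6.56/127) = -72.6 mV
E_Na⁺ = (56.4/1)·log₁₀(143/27.4) = 40.5 mV
Vm = (Σ gᵢEᵢ)/(Σ gᵢ) = (5.3·-29.4 + 10·-72.6 + 3.4·40.5) / (5.3 + 10 + 3.4)
= -744.12 / 18.7 = -39.79 mV

-39.8 mV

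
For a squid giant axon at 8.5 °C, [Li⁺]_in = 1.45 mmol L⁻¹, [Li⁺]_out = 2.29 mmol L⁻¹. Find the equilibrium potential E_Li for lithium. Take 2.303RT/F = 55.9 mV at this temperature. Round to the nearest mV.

E = (55.9/z) · log₁₀([Li⁺]_out/[Li⁺]_in) with z = +1.
= (55.9/1) · log₁₀(2.29/1.45) = 55.90 · log₁₀(1.579)
= 55.90 · (0.1985) = 11.09 mV

11 mV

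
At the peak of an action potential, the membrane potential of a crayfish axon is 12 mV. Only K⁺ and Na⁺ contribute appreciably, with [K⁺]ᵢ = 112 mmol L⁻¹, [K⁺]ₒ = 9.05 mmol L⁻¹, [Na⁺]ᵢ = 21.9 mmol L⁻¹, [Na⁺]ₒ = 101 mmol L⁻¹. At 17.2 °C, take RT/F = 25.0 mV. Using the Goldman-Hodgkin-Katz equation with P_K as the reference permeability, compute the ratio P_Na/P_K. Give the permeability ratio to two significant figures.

Let α = P_Na/P_K. GHK: Vm = 25.0·ln[(Kₒ + α·Naₒ)/(Kᵢ + α·Naᵢ)].
e^(Vm/25.0) = e^(12.0/25.0) = 1.6161
So 1.6161·(Kᵢ + α·Naᵢ) = Kₒ + α·Naₒ → α = (1.6161·112.0 − 9.05) / (101.0 − 1.6161·21.9)
α = (181 − 9.05) / (101.0 − 35.39) = 172/65.61 = 2.621

2.6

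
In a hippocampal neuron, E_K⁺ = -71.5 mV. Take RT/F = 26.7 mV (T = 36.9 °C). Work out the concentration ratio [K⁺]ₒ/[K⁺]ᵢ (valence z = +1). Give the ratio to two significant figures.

0.069

ln([out]/[in]) = E·z/(26.7) = -71.5 × 1 / 26.7 = -2.6779
[out]/[in] = e^(-2.6779) = 0.06871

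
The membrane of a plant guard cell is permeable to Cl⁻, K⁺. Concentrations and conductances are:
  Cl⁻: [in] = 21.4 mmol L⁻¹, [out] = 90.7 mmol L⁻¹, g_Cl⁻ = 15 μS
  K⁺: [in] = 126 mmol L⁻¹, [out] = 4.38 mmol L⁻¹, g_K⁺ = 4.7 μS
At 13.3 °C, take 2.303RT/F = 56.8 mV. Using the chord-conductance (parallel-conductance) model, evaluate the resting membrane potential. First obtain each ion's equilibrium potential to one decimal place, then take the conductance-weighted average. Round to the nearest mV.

-47 mV

E_Cl⁻ = (56.8/-1)·log₁₀(90.7/21.4) = -35.6 mV
E_K⁺ = (56.8/1)·log₁₀(4.38/126) = -82.9 mV
Vm = (Σ gᵢEᵢ)/(Σ gᵢ) = (15·-35.6 + 4.7·-82.9) / (15 + 4.7)
= -923.63 / 19.7 = -46.88 mV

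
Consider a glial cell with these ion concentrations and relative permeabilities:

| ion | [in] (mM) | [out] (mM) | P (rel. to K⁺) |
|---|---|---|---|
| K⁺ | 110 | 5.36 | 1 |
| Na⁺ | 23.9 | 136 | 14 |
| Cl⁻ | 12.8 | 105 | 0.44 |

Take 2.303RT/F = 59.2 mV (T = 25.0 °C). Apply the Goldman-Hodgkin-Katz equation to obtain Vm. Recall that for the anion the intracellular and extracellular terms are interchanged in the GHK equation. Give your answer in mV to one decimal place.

35.0 mV

Vm = 59.2 · log₁₀[(Σ P·[cation]ₒ + Σ P·[anion]ᵢ) / (Σ P·[cation]ᵢ + Σ P·[anion]ₒ)]
Numerator = 1×5.36 + 14×136 + 0.44×12.8 = 1915
Denominator = 1×110 + 14×23.9 + 0.44×105 = 490.8
Vm = 59.2 · log₁₀(3.9018) = 59.2 × (0.5913) = 35.00 mV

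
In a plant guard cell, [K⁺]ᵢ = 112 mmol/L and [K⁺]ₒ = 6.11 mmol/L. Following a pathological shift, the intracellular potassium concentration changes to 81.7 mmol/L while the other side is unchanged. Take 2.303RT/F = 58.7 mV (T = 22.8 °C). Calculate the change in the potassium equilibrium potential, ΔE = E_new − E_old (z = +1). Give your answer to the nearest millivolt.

E_old = (58.7/1)·log₁₀(6.11/112) = -74.15 mV
E_new = (58.7/1)·log₁₀(6.11/81.7) = -66.11 mV
ΔE = -66.11 − (-74.15) = 8.04 mV

8 mV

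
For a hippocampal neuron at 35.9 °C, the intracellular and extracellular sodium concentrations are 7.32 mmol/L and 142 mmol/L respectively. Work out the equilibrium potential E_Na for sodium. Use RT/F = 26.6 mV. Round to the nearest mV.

E = (26.6/z) · ln([Na⁺]_out/[Na⁺]_in) with z = +1.
= (26.6/1) · ln(142/7.32) = 26.60 · ln(19.4)
= 26.60 · (2.9652) = 78.87 mV

79 mV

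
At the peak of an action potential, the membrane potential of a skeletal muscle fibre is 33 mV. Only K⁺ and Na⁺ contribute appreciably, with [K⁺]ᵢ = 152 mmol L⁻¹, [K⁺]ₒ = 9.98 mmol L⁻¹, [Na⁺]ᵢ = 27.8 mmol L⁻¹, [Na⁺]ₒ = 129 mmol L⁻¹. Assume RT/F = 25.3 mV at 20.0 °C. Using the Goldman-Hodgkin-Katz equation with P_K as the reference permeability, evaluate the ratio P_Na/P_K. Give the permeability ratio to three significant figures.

Let α = P_Na/P_K. GHK: Vm = 25.3·ln[(Kₒ + α·Naₒ)/(Kᵢ + α·Naᵢ)].
e^(Vm/25.3) = e^(33.0/25.3) = 3.6853
So 3.6853·(Kᵢ + α·Naᵢ) = Kₒ + α·Naₒ → α = (3.6853·152.0 − 9.98) / (129.0 − 3.6853·27.8)
α = (560.2 − 9.98) / (129.0 − 102.5) = 550.2/26.55 = 20.72

20.7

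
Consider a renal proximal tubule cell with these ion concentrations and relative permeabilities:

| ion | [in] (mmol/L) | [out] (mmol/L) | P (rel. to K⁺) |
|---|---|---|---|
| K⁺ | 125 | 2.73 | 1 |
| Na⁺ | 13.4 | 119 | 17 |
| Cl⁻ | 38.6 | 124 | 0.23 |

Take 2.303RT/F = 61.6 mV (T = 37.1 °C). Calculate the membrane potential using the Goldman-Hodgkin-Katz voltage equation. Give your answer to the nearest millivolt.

Vm = 61.6 · log₁₀[(Σ P·[cation]ₒ + Σ P·[anion]ᵢ) / (Σ P·[cation]ᵢ + Σ P·[anion]ₒ)]
Numerator = 1×2.73 + 17×119 + 0.23×38.6 = 2035
Denominator = 1×125 + 17×13.4 + 0.23×124 = 381.3
Vm = 61.6 · log₁₀(5.3357) = 61.6 × (0.7272) = 44.79 mV

45 mV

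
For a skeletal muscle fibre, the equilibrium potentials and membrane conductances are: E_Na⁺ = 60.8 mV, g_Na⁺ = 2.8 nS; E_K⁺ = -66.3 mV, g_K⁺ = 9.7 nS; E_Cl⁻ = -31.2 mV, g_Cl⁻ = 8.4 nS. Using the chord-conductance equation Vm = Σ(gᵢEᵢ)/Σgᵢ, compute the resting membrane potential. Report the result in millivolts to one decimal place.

Σ gᵢEᵢ = 2.8·(60.8) + 9.7·(-66.3) + 8.4·(-31.2) = -734.95
Σ gᵢ = 2.8 + 9.7 + 8.4 = 20.9
Vm = -734.95 / 20.9 = -35.17 mV

-35.2 mV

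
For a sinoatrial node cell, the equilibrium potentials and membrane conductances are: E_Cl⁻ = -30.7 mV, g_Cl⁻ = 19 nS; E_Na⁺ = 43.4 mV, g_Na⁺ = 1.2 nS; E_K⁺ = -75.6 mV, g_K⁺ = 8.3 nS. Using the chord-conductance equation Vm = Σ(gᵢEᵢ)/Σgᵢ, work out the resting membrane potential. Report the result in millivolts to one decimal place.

Σ gᵢEᵢ = 19·(-30.7) + 1.2·(43.4) + 8.3·(-75.6) = -1158.70
Σ gᵢ = 19 + 1.2 + 8.3 = 28.5
Vm = -1158.70 / 28.5 = -40.66 mV

-40.7 mV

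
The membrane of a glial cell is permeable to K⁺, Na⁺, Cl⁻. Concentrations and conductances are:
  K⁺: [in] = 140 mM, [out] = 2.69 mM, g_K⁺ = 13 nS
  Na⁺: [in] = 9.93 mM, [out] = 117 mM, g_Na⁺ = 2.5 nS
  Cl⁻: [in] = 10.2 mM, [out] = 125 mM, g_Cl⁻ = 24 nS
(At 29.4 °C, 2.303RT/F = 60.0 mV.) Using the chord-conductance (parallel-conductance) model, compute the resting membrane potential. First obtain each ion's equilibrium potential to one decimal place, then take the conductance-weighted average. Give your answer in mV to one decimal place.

E_K⁺ = (60.0/1)·log₁₀(2.69/140) = -103.0 mV
E_Na⁺ = (60.0/1)·log₁₀(117/9.93) = 64.3 mV
E_Cl⁻ = (60.0/-1)·log₁₀(125/10.2) = -65.3 mV
Vm = (Σ gᵢEᵢ)/(Σ gᵢ) = (13·-103.0 + 2.5·64.3 + 24·-65.3) / (13 + 2.5 + 24)
= -2745.45 / 39.5 = -69.51 mV

-69.5 mV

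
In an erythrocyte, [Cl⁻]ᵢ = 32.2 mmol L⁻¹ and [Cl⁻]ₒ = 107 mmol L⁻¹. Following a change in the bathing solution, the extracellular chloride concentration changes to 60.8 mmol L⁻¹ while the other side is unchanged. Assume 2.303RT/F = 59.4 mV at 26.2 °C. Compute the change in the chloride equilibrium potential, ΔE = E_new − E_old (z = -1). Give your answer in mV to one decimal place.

E_old = (59.4/-1)·log₁₀(107/32.2) = -30.98 mV
E_new = (59.4/-1)·log₁₀(60.8/32.2) = -16.40 mV
ΔE = -16.40 − (-30.98) = 14.58 mV

14.6 mV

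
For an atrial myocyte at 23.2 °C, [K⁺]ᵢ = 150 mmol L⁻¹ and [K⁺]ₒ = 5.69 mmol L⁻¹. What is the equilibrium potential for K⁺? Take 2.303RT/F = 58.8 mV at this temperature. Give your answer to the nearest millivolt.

E = (58.8/z) · log₁₀([K⁺]_out/[K⁺]_in) with z = +1.
= (58.8/1) · log₁₀(5.69/150) = 58.80 · log₁₀(0.03793)
= 58.80 · (-1.4210) = -83.55 mV

-84 mV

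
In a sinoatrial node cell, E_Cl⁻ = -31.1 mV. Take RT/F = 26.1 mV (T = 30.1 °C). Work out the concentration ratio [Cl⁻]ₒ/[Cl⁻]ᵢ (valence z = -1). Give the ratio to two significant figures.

ln([out]/[in]) = E·z/(26.1) = -31.1 × -1 / 26.1 = 1.1916
[out]/[in] = e^(1.1916) = 3.292

3.3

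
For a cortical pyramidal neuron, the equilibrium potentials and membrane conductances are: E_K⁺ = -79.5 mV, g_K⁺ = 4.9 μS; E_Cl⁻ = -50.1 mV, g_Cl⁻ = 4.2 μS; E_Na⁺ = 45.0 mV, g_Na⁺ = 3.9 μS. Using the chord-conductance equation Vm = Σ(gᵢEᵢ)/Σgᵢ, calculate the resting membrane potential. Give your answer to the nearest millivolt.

-33 mV

Σ gᵢEᵢ = 4.9·(-79.5) + 4.2·(-50.1) + 3.9·(45.0) = -424.47
Σ gᵢ = 4.9 + 4.2 + 3.9 = 13
Vm = -424.47 / 13 = -32.65 mV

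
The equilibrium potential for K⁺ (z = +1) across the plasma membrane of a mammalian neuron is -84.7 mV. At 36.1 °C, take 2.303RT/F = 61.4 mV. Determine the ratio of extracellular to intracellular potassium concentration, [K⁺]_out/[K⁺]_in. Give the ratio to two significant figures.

log₁₀([out]/[in]) = E·z/(61.4) = -84.7 × 1 / 61.4 = -1.3795
[out]/[in] = 10^(-1.3795) = 0.04174

0.042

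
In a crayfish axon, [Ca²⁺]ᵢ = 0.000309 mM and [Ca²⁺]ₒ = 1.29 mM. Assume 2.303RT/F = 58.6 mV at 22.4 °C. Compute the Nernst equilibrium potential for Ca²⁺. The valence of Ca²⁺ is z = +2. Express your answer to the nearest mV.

106 mV

E = (58.6/z) · log₁₀([Ca²⁺]_out/[Ca²⁺]_in) with z = +2.
= (58.6/2) · log₁₀(1.29/0.000309) = 29.30 · log₁₀(4175)
= 29.30 · (3.6206) = 106.08 mV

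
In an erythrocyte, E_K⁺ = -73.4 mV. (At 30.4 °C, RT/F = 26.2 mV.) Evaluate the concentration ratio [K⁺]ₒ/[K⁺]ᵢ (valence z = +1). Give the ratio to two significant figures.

0.061

ln([out]/[in]) = E·z/(26.2) = -73.4 × 1 / 26.2 = -2.8015
[out]/[in] = e^(-2.8015) = 0.06072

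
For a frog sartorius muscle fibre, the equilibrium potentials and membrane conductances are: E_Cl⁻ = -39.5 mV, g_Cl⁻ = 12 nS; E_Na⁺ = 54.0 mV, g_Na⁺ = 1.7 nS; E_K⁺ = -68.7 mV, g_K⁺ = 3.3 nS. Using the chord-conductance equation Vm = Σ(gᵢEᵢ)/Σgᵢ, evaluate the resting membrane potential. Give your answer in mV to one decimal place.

-35.8 mV

Σ gᵢEᵢ = 12·(-39.5) + 1.7·(54.0) + 3.3·(-68.7) = -608.91
Σ gᵢ = 12 + 1.7 + 3.3 = 17
Vm = -608.91 / 17 = -35.82 mV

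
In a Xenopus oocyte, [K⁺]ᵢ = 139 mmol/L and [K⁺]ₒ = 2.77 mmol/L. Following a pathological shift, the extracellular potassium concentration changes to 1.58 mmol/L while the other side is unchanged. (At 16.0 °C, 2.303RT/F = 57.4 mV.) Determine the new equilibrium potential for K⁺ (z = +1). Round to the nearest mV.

After the shift: [K⁺]_out = 1.58, [K⁺]_in = 139 mmol/L.
E_new = (57.4/1)·log₁₀(1.58/139) = 57.40 · (-1.9444) = -111.61 mV

-112 mV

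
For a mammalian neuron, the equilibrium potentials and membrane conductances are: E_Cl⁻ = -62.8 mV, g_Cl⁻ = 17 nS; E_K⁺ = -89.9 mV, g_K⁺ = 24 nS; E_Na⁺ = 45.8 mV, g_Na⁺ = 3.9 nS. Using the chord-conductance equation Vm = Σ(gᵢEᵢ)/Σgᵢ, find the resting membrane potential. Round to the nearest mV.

Σ gᵢEᵢ = 17·(-62.8) + 24·(-89.9) + 3.9·(45.8) = -3046.58
Σ gᵢ = 17 + 24 + 3.9 = 44.9
Vm = -3046.58 / 44.9 = -67.85 mV

-68 mV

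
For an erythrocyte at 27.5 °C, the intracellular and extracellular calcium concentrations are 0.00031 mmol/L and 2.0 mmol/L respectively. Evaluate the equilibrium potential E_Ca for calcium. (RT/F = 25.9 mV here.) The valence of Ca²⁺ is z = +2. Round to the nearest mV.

114 mV

E = (25.9/z) · ln([Ca²⁺]_out/[Ca²⁺]_in) with z = +2.
= (25.9/2) · ln(2.0/0.00031) = 12.95 · ln(6452)
= 12.95 · (8.7721) = 113.60 mV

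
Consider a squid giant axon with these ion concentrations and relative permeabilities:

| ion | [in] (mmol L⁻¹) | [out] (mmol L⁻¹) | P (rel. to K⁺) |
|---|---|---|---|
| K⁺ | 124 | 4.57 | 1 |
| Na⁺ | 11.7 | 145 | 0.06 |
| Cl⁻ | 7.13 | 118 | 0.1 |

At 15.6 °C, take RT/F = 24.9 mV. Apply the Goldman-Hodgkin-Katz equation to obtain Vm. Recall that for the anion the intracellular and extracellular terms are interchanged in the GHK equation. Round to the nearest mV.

-57 mV

Vm = 24.9 · ln[(Σ P·[cation]ₒ + Σ P·[anion]ᵢ) / (Σ P·[cation]ᵢ + Σ P·[anion]ₒ)]
Numerator = 1×4.57 + 0.06×145 + 0.1×7.13 = 13.98
Denominator = 1×124 + 0.06×11.7 + 0.1×118 = 136.5
Vm = 24.9 · ln(0.10244) = 24.9 × (-2.2785) = -56.73 mV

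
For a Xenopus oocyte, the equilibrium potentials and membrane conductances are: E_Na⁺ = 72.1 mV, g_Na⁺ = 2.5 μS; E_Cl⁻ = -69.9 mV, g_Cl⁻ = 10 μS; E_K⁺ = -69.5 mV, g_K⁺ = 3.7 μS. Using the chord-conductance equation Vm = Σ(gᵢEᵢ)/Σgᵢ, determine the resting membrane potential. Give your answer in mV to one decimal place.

-47.9 mV

Σ gᵢEᵢ = 2.5·(72.1) + 10·(-69.9) + 3.7·(-69.5) = -775.90
Σ gᵢ = 2.5 + 10 + 3.7 = 16.2
Vm = -775.90 / 16.2 = -47.90 mV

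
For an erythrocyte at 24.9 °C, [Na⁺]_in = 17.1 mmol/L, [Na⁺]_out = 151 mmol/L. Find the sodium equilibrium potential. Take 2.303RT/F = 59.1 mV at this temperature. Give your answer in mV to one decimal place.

E = (59.1/z) · log₁₀([Na⁺]_out/[Na⁺]_in) with z = +1.
= (59.1/1) · log₁₀(151/17.1) = 59.10 · log₁₀(8.83)
= 59.10 · (0.9460) = 55.91 mV

55.9 mV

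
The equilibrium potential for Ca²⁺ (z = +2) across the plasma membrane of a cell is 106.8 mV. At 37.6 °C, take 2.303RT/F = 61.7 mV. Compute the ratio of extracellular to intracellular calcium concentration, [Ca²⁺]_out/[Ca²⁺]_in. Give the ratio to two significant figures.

2900

log₁₀([out]/[in]) = E·z/(61.7) = 106.8 × 2 / 61.7 = 3.4619
[out]/[in] = 10^(3.4619) = 2897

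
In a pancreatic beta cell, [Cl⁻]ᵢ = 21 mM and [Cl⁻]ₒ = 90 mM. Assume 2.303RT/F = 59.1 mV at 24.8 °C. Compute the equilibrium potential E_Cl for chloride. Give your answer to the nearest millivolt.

E = (59.1/z) · log₁₀([Cl⁻]_out/[Cl⁻]_in) with z = -1.
For an anion, dividing by z = -1 reverses the sign.
= (59.1/-1) · log₁₀(90/21) = -59.10 · log₁₀(4.286)
= -59.10 · (0.6320) = -37.35 mV

-37 mV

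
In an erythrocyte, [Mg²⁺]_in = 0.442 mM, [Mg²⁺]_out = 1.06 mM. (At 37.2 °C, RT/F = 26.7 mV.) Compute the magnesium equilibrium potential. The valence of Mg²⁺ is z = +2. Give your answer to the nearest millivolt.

12 mV

E = (26.7/z) · ln([Mg²⁺]_out/[Mg²⁺]_in) with z = +2.
= (26.7/2) · ln(1.06/0.442) = 13.35 · ln(2.398)
= 13.35 · (0.8747) = 11.68 mV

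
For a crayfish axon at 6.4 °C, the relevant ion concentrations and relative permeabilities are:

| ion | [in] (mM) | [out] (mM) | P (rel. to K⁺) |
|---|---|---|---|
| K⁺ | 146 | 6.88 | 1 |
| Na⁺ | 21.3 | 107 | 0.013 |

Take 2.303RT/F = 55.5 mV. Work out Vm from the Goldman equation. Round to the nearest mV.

Vm = 55.5 · log₁₀[(Σ P·[cation]ₒ + Σ P·[anion]ᵢ) / (Σ P·[cation]ᵢ + Σ P·[anion]ₒ)]
Numerator = 1×6.88 + 0.013×107 = 8.271
Denominator = 1×146 + 0.013×21.3 = 146.3
Vm = 55.5 · log₁₀(0.056543) = 55.5 × (-1.2476) = -69.24 mV

-69 mV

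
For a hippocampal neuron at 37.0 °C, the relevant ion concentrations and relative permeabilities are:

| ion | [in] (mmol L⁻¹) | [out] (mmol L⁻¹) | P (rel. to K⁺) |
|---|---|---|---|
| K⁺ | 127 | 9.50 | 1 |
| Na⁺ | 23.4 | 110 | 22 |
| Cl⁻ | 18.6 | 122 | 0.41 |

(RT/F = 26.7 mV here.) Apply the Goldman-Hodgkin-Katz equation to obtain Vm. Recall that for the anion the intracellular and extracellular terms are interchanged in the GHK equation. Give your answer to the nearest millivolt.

Vm = 26.7 · ln[(Σ P·[cation]ₒ + Σ P·[anion]ᵢ) / (Σ P·[cation]ᵢ + Σ P·[anion]ₒ)]
Numerator = 1×9.50 + 22×110 + 0.41×18.6 = 2437
Denominator = 1×127 + 22×23.4 + 0.41×122 = 691.8
Vm = 26.7 · ln(3.5228) = 26.7 × (1.2592) = 33.62 mV

34 mV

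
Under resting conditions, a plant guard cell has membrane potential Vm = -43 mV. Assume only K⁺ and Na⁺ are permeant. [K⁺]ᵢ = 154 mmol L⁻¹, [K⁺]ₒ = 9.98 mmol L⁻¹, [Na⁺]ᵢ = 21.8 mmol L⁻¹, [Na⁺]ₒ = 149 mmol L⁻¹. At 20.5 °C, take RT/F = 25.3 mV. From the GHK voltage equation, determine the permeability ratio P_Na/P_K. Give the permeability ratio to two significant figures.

0.13

Let α = P_Na/P_K. GHK: Vm = 25.3·ln[(Kₒ + α·Naₒ)/(Kᵢ + α·Naᵢ)].
e^(Vm/25.3) = e^(-43.0/25.3) = 0.18276
So 0.18276·(Kᵢ + α·Naᵢ) = Kₒ + α·Naₒ → α = (0.18276·154.0 − 9.98) / (149.0 − 0.18276·21.8)
α = (28.14 − 9.98) / (149.0 − 3.984) = 18.16/145 = 0.1253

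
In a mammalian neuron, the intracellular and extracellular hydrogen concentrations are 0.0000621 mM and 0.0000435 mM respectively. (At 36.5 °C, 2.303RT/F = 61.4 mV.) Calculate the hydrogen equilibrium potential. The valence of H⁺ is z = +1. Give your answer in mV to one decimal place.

-9.5 mV

E = (61.4/z) · log₁₀([H⁺]_out/[H⁺]_in) with z = +1.
= (61.4/1) · log₁₀(0.0000435/0.0000621) = 61.40 · log₁₀(0.7005)
= 61.40 · (-0.1546) = -9.49 mV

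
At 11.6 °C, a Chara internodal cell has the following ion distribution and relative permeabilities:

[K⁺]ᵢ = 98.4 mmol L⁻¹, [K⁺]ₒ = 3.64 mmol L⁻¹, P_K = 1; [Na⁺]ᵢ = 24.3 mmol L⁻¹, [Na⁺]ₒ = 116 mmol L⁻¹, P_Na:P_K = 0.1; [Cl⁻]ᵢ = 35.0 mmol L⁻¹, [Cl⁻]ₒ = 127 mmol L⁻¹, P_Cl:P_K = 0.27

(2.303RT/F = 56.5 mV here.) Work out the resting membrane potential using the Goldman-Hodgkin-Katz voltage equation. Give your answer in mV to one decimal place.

Vm = 56.5 · log₁₀[(Σ P·[cation]ₒ + Σ P·[anion]ᵢ) / (Σ P·[cation]ᵢ + Σ P·[anion]ₒ)]
Numerator = 1×3.64 + 0.1×116 + 0.27×35.0 = 24.69
Denominator = 1×98.4 + 0.1×24.3 + 0.27×127 = 135.1
Vm = 56.5 · log₁₀(0.18273) = 56.5 × (-0.7382) = -41.71 mV

-41.7 mV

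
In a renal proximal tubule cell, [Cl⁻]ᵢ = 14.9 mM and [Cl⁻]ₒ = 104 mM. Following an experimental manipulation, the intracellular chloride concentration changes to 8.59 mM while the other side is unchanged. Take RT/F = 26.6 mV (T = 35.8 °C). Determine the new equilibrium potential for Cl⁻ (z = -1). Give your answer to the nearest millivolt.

-66 mV

After the shift: [Cl⁻]_out = 104, [Cl⁻]_in = 8.59 mM.
E_new = (26.6/-1)·ln(104/8.59) = -26.60 · (2.4938) = -66.33 mV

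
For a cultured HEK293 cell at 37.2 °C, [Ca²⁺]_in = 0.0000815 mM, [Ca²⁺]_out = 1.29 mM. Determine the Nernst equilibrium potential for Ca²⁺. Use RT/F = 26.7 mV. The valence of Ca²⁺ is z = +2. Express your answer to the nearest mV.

129 mV

E = (26.7/z) · ln([Ca²⁺]_out/[Ca²⁺]_in) with z = +2.
= (26.7/2) · ln(1.29/0.0000815) = 13.35 · ln(1.583e+04)
= 13.35 · (9.6695) = 129.09 mV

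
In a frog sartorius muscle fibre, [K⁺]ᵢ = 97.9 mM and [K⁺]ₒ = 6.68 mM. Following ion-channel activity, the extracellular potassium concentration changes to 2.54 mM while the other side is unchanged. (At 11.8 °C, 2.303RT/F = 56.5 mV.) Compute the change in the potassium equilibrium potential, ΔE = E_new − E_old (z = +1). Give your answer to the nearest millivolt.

E_old = (56.5/1)·log₁₀(6.68/97.9) = -65.88 mV
E_new = (56.5/1)·log₁₀(2.54/97.9) = -89.61 mV
ΔE = -89.61 − (-65.88) = -23.73 mV

-24 mV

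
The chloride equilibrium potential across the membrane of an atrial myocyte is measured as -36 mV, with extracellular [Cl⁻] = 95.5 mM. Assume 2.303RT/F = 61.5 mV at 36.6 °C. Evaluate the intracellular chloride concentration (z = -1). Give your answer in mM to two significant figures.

Nernst: E = (61.5/-1) · log₁₀([out]/[in]), so log₁₀([out]/[in]) = -36.0 × -1 / 61.5 = 0.5854.
[out]/[in] = 10^(0.5854) = 3.849.
[in] = 95.5 / 3.849 = 24.81 mM.

25 mM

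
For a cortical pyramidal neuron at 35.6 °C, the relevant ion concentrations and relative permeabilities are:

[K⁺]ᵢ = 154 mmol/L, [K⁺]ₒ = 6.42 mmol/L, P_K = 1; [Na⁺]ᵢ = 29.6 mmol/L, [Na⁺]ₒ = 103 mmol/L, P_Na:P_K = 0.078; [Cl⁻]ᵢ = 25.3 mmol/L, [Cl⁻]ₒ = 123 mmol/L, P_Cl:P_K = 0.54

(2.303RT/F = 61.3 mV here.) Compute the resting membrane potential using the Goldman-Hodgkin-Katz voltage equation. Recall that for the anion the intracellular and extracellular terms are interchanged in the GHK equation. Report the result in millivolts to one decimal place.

Vm = 61.3 · log₁₀[(Σ P·[cation]ₒ + Σ P·[anion]ᵢ) / (Σ P·[cation]ᵢ + Σ P·[anion]ₒ)]
Numerator = 1×6.42 + 0.078×103 + 0.54×25.3 = 28.12
Denominator = 1×154 + 0.078×29.6 + 0.54×123 = 222.7
Vm = 61.3 · log₁₀(0.12623) = 61.3 × (-0.8988) = -55.10 mV

-55.1 mV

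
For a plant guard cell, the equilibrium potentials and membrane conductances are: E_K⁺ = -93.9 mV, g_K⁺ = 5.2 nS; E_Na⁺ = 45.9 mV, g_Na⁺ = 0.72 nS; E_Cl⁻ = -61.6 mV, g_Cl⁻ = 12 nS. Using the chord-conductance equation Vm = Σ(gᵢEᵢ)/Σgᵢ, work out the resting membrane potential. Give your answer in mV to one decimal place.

Σ gᵢEᵢ = 5.2·(-93.9) + 0.72·(45.9) + 12·(-61.6) = -1194.43
Σ gᵢ = 5.2 + 0.72 + 12 = 17.92
Vm = -1194.43 / 17.92 = -66.65 mV

-66.7 mV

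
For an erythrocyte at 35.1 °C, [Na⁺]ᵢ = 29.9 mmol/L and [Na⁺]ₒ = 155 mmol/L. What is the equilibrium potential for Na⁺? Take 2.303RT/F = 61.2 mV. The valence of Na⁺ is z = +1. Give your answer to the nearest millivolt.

44 mV

E = (61.2/z) · log₁₀([Na⁺]_out/[Na⁺]_in) with z = +1.
= (61.2/1) · log₁₀(155/29.9) = 61.20 · log₁₀(5.184)
= 61.20 · (0.7147) = 43.74 mV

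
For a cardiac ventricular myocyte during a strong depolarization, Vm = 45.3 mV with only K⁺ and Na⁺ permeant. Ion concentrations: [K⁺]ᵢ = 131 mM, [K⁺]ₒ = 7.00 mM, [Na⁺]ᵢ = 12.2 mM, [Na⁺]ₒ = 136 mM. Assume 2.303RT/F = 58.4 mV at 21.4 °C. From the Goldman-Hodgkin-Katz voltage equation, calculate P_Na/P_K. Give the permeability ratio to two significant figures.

Let α = P_Na/P_K. GHK: Vm = 58.4·log₁₀[(Kₒ + α·Naₒ)/(Kᵢ + α·Naᵢ)].
10^(Vm/58.4) = 10^(45.3/58.4) = 5.966
So 5.966·(Kᵢ + α·Naᵢ) = Kₒ + α·Naₒ → α = (5.966·131.0 − 7.0) / (136.0 − 5.966·12.2)
α = (781.5 − 7.0) / (136.0 − 72.79) = 774.5/63.21 = 12.25

12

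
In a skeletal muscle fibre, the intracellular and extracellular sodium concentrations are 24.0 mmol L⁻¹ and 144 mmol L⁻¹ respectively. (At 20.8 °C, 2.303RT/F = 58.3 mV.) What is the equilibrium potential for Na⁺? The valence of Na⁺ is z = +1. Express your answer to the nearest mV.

E = (58.3/z) · log₁₀([Na⁺]_out/[Na⁺]_in) with z = +1.
= (58.3/1) · log₁₀(144/24.0) = 58.30 · log₁₀(6)
= 58.30 · (0.7782) = 45.37 mV

45 mV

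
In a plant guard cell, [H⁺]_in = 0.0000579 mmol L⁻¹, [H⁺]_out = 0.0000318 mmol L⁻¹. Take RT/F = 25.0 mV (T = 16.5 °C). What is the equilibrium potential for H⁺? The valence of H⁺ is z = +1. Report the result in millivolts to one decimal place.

E = (25.0/z) · ln([H⁺]_out/[H⁺]_in) with z = +1.
= (25.0/1) · ln(0.0000318/0.0000579) = 25.00 · ln(0.5492)
= 25.00 · (-0.5993) = -14.98 mV

-15.0 mV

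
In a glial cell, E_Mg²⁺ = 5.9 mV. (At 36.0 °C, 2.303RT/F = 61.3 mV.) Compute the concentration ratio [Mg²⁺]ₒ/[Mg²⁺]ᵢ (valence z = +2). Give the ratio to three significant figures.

log₁₀([out]/[in]) = E·z/(61.3) = 5.9 × 2 / 61.3 = 0.1925
[out]/[in] = 10^(0.1925) = 1.558

1.56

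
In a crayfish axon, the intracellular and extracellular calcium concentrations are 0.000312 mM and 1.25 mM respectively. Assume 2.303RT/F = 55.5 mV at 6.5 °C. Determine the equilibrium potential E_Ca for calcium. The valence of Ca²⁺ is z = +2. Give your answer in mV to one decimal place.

E = (55.5/z) · log₁₀([Ca²⁺]_out/[Ca²⁺]_in) with z = +2.
= (55.5/2) · log₁₀(1.25/0.000312) = 27.75 · log₁₀(4006)
= 27.75 · (3.6028) = 99.98 mV

100.0 mV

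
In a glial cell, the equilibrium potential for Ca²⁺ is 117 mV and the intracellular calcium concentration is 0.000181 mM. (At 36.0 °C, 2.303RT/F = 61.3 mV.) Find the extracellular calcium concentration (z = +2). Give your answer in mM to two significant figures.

Nernst: E = (61.3/2) · log₁₀([out]/[in]), so log₁₀([out]/[in]) = 117.0 × 2 / 61.3 = 3.8173.
[out]/[in] = 10^(3.8173) = 6566.
[out] = 6566 × 0.000181 = 1.188 mM.

1.2 mM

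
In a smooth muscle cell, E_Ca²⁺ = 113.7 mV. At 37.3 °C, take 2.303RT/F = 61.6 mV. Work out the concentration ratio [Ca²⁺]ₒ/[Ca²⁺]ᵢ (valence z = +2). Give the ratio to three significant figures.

log₁₀([out]/[in]) = E·z/(61.6) = 113.7 × 2 / 61.6 = 3.6916
[out]/[in] = 10^(3.6916) = 4915

4920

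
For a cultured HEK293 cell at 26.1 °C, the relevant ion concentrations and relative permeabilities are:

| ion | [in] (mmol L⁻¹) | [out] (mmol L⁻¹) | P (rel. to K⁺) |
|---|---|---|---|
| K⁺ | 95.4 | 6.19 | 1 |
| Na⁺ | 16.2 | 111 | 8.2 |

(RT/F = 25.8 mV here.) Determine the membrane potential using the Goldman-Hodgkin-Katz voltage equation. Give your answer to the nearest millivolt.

Vm = 25.8 · ln[(Σ P·[cation]ₒ + Σ P·[anion]ᵢ) / (Σ P·[cation]ᵢ + Σ P·[anion]ₒ)]
Numerator = 1×6.19 + 8.2×111 = 916.4
Denominator = 1×95.4 + 8.2×16.2 = 228.2
Vm = 25.8 · ln(4.015) = 25.8 × (1.3900) = 35.86 mV

36 mV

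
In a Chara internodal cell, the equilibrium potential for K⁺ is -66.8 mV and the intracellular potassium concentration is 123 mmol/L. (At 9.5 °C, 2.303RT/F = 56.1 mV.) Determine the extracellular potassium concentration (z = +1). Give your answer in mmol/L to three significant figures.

Nernst: E = (56.1/1) · log₁₀([out]/[in]), so log₁₀([out]/[in]) = -66.8 × 1 / 56.1 = -1.1907.
[out]/[in] = 10^(-1.1907) = 0.06446.
[out] = 0.06446 × 123 = 7.928 mmol/L.

7.93 mmol/L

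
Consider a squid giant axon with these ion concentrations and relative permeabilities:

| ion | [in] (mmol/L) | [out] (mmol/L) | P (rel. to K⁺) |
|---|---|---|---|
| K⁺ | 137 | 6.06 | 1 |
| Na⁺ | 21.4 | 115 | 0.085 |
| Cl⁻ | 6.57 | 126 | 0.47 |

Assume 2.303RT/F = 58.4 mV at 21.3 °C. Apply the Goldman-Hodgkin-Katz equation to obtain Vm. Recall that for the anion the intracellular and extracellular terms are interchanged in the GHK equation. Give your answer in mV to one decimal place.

-59.6 mV

Vm = 58.4 · log₁₀[(Σ P·[cation]ₒ + Σ P·[anion]ᵢ) / (Σ P·[cation]ᵢ + Σ P·[anion]ₒ)]
Numerator = 1×6.06 + 0.085×115 + 0.47×6.57 = 18.92
Denominator = 1×137 + 0.085×21.4 + 0.47×126 = 198
Vm = 58.4 · log₁₀(0.095551) = 58.4 × (-1.0198) = -59.55 mV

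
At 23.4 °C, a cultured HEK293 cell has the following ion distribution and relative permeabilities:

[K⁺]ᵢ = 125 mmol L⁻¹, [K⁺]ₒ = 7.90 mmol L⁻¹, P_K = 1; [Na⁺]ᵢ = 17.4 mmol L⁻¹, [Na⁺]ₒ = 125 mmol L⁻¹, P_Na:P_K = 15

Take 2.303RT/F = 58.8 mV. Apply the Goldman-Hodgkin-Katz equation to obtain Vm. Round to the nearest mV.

Vm = 58.8 · log₁₀[(Σ P·[cation]ₒ + Σ P·[anion]ᵢ) / (Σ P·[cation]ᵢ + Σ P·[anion]ₒ)]
Numerator = 1×7.90 + 15×125 = 1883
Denominator = 1×125 + 15×17.4 = 386
Vm = 58.8 · log₁₀(4.878) = 58.8 × (0.6882) = 40.47 mV

40 mV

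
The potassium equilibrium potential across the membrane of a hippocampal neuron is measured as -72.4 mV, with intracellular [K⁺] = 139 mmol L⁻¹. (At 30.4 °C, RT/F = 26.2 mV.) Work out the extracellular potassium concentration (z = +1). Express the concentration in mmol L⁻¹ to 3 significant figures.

8.77 mmol L⁻¹

Nernst: E = (26.2/1) · ln([out]/[in]), so ln([out]/[in]) = -72.4 × 1 / 26.2 = -2.7634.
[out]/[in] = e^(-2.7634) = 0.06308.
[out] = 0.06308 × 139 = 8.768 mmol L⁻¹.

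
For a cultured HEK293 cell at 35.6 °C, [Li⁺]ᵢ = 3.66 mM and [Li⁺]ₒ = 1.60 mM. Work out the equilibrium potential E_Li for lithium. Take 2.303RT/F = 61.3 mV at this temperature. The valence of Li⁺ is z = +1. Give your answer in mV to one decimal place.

E = (61.3/z) · log₁₀([Li⁺]_out/[Li⁺]_in) with z = +1.
= (61.3/1) · log₁₀(1.60/3.66) = 61.30 · log₁₀(0.4372)
= 61.30 · (-0.3594) = -22.03 mV

-22.0 mV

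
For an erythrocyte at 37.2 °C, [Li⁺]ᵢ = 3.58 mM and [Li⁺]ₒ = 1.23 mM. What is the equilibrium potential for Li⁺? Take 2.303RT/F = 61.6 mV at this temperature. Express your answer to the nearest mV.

E = (61.6/z) · log₁₀([Li⁺]_out/[Li⁺]_in) with z = +1.
= (61.6/1) · log₁₀(1.23/3.58) = 61.60 · log₁₀(0.3436)
= 61.60 · (-0.4640) = -28.58 mV

-29 mV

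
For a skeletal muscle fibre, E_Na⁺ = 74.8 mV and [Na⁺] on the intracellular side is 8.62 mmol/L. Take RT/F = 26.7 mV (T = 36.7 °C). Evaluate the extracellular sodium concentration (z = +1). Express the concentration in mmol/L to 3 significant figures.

Nernst: E = (26.7/1) · ln([out]/[in]), so ln([out]/[in]) = 74.8 × 1 / 26.7 = 2.8015.
[out]/[in] = e^(2.8015) = 16.47.
[out] = 16.47 × 8.62 = 142 mmol/L.

142 mmol/L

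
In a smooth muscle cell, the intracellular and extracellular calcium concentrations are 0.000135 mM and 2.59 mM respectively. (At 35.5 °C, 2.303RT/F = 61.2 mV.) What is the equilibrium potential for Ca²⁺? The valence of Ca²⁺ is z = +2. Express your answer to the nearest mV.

131 mV

E = (61.2/z) · log₁₀([Ca²⁺]_out/[Ca²⁺]_in) with z = +2.
= (61.2/2) · log₁₀(2.59/0.000135) = 30.60 · log₁₀(1.919e+04)
= 30.60 · (4.2830) = 131.06 mV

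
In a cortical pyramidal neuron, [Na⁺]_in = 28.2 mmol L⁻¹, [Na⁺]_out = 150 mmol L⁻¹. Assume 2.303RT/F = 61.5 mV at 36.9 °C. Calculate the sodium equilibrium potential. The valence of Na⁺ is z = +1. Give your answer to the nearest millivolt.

E = (61.5/z) · log₁₀([Na⁺]_out/[Na⁺]_in) with z = +1.
= (61.5/1) · log₁₀(150/28.2) = 61.50 · log₁₀(5.319)
= 61.50 · (0.7258) = 44.64 mV

45 mV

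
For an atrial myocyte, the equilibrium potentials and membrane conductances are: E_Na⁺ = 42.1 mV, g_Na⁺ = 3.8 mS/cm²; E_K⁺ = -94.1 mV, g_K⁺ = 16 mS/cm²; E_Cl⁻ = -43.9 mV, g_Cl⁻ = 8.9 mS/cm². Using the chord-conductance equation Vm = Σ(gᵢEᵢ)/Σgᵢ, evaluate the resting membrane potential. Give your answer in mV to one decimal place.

Σ gᵢEᵢ = 3.8·(42.1) + 16·(-94.1) + 8.9·(-43.9) = -1736.33
Σ gᵢ = 3.8 + 16 + 8.9 = 28.7
Vm = -1736.33 / 28.7 = -60.50 mV

-60.5 mV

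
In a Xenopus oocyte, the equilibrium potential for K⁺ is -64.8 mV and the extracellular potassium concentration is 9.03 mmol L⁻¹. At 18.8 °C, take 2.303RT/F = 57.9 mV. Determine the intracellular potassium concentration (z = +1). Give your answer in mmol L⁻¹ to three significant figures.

Nernst: E = (57.9/1) · log₁₀([out]/[in]), so log₁₀([out]/[in]) = -64.8 × 1 / 57.9 = -1.1192.
[out]/[in] = 10^(-1.1192) = 0.076.
[in] = 9.03 / 0.076 = 118.8 mmol L⁻¹.

119 mmol L⁻¹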